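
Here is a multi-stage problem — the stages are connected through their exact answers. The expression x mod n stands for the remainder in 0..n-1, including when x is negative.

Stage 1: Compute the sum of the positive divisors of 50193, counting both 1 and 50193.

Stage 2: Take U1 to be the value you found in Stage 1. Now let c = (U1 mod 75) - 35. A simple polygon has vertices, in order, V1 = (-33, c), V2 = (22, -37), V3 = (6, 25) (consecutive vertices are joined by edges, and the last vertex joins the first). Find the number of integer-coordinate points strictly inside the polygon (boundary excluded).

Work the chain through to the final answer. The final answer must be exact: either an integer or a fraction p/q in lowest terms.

Stage 1: 50193 = 3^3 * 11 * 13^2; sigma = (1 + 3 + 9 + 27) * (1 + 11) * (1 + 13 + 169) = 40 * 12 * 183 = 87840; answer 87840
Stage 2: U1 = 87840; c = -20; cross terms: (-33*-37 - 22*-20)=1661, (22*25 - 6*-37)=772, (6*-20 - -33*25)=705; twice the area = |3138| = 3138; area = 1569; boundary points = 1 + 2 + 3 = 6; strictly interior points = area - boundary/2 + 1 = 1567; answer 1567

1567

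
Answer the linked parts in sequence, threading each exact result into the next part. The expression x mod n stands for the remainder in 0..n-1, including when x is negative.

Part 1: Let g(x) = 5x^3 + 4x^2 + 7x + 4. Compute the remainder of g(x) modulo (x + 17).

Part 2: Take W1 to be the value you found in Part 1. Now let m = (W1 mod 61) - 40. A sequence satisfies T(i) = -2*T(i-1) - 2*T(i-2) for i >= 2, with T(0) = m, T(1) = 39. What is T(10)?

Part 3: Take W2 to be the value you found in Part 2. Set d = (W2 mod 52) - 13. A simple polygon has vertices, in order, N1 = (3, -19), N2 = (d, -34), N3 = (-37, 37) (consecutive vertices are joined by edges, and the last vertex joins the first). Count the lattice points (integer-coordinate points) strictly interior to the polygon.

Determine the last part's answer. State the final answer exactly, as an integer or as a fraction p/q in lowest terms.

Part 1: remainder = value at the root: 5*(-17)^3 + 4*(-17)^2 + 7*(-17)^1 + 4 = (-24565) + (1156) + (-119) + (4) = -23524; answer -23524
Part 2: W1 = -23524; m = -18; T(2) = -2*(39) - 2*(-18) = -42; iterating: T(2)=-42, T(3)=6, T(4)=72, T(5)=-156, T(6)=168, T(7)=-24, T(8)=-288, T(9)=624, T(10)=-672; answer -672
Part 3: W2 = -672; d = -9; cross terms: (3*-34 - -9*-19)=-273, (-9*37 - -37*-34)=-1591, (-37*-19 - 3*37)=592; twice the area = |-1272| = 1272; area = 636; boundary points = 3 + 1 + 8 = 12; strictly interior points = area - boundary/2 + 1 = 631; answer 631

631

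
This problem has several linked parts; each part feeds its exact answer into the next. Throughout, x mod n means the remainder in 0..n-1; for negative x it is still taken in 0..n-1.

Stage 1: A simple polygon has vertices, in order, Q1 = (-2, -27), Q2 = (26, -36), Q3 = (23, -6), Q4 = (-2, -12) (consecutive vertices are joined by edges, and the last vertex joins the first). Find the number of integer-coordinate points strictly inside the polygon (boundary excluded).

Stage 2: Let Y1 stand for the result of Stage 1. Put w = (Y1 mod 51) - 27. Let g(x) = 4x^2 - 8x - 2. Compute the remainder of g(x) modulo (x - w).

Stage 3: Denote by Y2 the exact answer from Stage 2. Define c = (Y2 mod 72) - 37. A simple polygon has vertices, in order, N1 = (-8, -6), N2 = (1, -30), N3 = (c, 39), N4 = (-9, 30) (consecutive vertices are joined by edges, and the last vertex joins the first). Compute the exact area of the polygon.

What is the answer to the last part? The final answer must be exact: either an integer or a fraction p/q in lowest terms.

1095

Stage 1: cross terms: (-2*-36 - 26*-27)=774, (26*-6 - 23*-36)=672, (23*-12 - -2*-6)=-288, (-2*-27 - -2*-12)=30; twice the area = |1188| = 1188; area = 594; boundary points = 1 + 3 + 1 + 15 = 20; strictly interior points = area - boundary/2 + 1 = 585; answer 585
Stage 2: Y1 = 585; w = -3; remainder = value at the root: 4*(-3)^2 - 8*(-3)^1 - 2 = (36) + (24) + (-2) = 58; answer 58
Stage 3: Y2 = 58; c = 21; cross terms: (-8*-30 - 1*-6)=246, (1*39 - 21*-30)=669, (21*30 - -9*39)=981, (-9*-6 - -8*30)=294; twice the area = |2190| = 2190; area = 1095; answer 1095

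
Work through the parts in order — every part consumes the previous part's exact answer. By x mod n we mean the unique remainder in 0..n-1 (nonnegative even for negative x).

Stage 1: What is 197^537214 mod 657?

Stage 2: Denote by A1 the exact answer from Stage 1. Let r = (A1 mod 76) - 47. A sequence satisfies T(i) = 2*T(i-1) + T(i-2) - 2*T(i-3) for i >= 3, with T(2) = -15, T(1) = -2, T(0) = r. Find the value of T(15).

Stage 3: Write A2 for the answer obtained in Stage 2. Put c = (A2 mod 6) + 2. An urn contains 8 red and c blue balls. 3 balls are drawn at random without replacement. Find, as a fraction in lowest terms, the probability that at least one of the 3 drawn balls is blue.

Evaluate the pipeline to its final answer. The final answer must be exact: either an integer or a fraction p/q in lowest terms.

Stage 1: squarings mod 657: 197^1=197, 197^2=46, 197^4=145, 197^8=1, 197^16=1, 197^32=1, 197^64=1, 197^128=1, 197^256=1, 197^512=1, 197^1024=1, 197^2048=1, 197^4096=1, 197^8192=1, 197^16384=1, 197^32768=1, 197^65536=1, 197^131072=1, 197^262144=1, 197^524288=1; 197^537214 = 197^2 * 197^4 * 197^8 * 197^16 * 197^32 * 197^64 * 197^512 * 197^4096 * 197^8192 * 197^524288 = 100 (mod 657); answer 100
Stage 2: A1 = 100; r = -23; T(3) = 2*(-15) + 1*(-2) - 2*(-23) = 14; iterating: T(3)=14, T(4)=17, T(5)=78, T(6)=145, T(7)=334, T(8)=657, T(9)=1358, T(10)=2705, T(11)=5454, T(12)=10897, T(13)=21838, T(14)=43665, T(15)=87374; answer 87374
Stage 3: A2 = 87374; c = 4; total draws C(12,3) = 220; complement C(8,3) = 56; favorable 220 - 56 = 164; P = 41/55; answer 41/55

41/55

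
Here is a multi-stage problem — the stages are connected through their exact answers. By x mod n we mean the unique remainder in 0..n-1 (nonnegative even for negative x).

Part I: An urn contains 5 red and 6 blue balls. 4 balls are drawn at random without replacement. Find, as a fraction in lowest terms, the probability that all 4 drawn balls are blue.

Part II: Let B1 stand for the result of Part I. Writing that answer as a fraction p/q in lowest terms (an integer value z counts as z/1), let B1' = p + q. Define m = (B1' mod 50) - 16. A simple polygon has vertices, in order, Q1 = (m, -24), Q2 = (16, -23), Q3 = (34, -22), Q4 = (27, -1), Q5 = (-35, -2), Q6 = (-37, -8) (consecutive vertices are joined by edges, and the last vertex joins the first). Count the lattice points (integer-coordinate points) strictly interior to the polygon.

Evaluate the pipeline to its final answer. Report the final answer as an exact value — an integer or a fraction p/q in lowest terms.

1130

Part I: total draws C(11,4) = 330; favorable C(6,4) = 15; P = 1/22; answer 1/22
Part II: B1 = 1/22; threaded value p + q = 23; m = 7; cross terms: (7*-23 - 16*-24)=223, (16*-22 - 34*-23)=430, (34*-1 - 27*-22)=560, (27*-2 - -35*-1)=-89, (-35*-8 - -37*-2)=206, (-37*-24 - 7*-8)=944; twice the area = |2274| = 2274; area = 1137; boundary points = 1 + 1 + 7 + 1 + 2 + 4 = 16; strictly interior points = area - boundary/2 + 1 = 1130; answer 1130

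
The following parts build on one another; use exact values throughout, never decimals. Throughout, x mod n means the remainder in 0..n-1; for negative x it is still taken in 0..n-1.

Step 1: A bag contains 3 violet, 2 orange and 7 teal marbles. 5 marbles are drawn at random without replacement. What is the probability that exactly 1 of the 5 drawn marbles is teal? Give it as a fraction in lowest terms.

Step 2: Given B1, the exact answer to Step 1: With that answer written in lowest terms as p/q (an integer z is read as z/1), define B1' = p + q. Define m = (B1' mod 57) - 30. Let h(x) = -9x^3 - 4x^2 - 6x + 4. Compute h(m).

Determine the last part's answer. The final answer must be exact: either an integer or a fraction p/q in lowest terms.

15

Step 1: total draws C(12,5) = 792; favorable C(7,1)*C(5,4) = 35; P = 35/792; answer 35/792
Step 2: B1 = 35/792; threaded value p + q = 827; m = -1; -9*(-1)^3 - 4*(-1)^2 - 6*(-1)^1 + 4 = (9) + (-4) + (6) + (4) = 15; answer 15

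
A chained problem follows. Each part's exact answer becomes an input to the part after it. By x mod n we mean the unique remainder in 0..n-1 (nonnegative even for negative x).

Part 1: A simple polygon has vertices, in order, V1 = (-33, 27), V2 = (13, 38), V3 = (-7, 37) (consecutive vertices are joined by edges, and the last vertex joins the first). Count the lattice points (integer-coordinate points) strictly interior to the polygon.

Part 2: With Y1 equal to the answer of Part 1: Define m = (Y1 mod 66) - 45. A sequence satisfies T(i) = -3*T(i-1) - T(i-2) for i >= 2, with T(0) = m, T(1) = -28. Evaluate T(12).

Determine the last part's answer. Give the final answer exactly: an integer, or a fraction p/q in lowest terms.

1741079

Part 1: cross terms: (-33*38 - 13*27)=-1605, (13*37 - -7*38)=747, (-7*27 - -33*37)=1032; twice the area = |174| = 174; area = 87; boundary points = 1 + 1 + 2 = 4; strictly interior points = area - boundary/2 + 1 = 86; answer 86
Part 2: Y1 = 86; m = -25; T(2) = -3*(-28) - 1*(-25) = 109; iterating: T(2)=109, T(3)=-299, T(4)=788, T(5)=-2065, T(6)=5407, T(7)=-14156, T(8)=37061, T(9)=-97027, T(10)=254020, T(11)=-665033, T(12)=1741079; answer 1741079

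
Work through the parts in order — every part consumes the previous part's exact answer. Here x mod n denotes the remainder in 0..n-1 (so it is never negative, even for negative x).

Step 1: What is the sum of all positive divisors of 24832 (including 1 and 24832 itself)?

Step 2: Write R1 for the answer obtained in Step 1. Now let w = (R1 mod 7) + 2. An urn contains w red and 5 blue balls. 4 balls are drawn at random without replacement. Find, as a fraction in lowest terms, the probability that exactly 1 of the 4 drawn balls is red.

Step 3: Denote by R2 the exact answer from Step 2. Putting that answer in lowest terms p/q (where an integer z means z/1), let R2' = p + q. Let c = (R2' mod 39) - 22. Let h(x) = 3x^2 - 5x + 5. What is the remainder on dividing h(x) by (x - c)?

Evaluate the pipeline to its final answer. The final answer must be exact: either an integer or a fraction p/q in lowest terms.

423

Step 1: 24832 = 2^8 * 97; sigma = (1 + 2 + 4 + 8 + 16 + 32 + 64 + 128 + 256) * (1 + 97) = 511 * 98 = 50078; answer 50078
Step 2: R1 = 50078; w = 2; total draws C(7,4) = 35; favorable C(2,1)*C(5,3) = 20; P = 4/7; answer 4/7
Step 3: R2 = 4/7; threaded value p + q = 11; c = -11; remainder = value at the root: 3*(-11)^2 - 5*(-11)^1 + 5 = (363) + (55) + (5) = 423; answer 423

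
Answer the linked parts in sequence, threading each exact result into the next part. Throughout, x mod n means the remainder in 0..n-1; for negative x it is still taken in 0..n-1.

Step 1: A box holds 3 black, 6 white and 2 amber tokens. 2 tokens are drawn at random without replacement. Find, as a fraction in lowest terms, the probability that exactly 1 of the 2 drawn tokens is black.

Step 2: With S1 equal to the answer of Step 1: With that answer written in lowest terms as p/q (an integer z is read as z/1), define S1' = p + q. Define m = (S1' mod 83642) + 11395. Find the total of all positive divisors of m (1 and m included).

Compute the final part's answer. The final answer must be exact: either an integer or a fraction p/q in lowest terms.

Step 1: total draws C(11,2) = 55; favorable C(3,1)*C(8,1) = 24; P = 24/55; answer 24/55
Step 2: S1 = 24/55; threaded value p + q = 79; m = 11474; 11474 = 2 * 5737; sigma = (1 + 2) * (1 + 5737) = 3 * 5738 = 17214; answer 17214

17214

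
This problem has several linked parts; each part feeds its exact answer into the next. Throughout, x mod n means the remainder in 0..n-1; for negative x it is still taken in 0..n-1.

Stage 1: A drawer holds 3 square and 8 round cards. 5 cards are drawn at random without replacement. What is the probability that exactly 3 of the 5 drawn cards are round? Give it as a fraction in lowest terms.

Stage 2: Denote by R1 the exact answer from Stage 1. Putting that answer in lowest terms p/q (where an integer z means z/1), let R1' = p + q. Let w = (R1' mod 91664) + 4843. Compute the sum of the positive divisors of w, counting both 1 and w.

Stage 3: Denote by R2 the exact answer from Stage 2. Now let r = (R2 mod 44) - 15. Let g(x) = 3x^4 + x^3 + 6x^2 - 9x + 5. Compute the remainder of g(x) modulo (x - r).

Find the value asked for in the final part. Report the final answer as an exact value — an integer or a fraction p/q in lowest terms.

Stage 1: total draws C(11,5) = 462; favorable C(8,3)*C(3,2) = 168; P = 4/11; answer 4/11
Stage 2: R1 = 4/11; threaded value p + q = 15; w = 4858; 4858 = 2 * 7 * 347; sigma = (1 + 2) * (1 + 7) * (1 + 347) = 3 * 8 * 348 = 8352; answer 8352
Stage 3: R2 = 8352; r = 21; remainder = value at the root: 3*(21)^4 + 1*(21)^3 + 6*(21)^2 - 9*(21)^1 + 5 = (583443) + (9261) + (2646) + (-189) + (5) = 595166; answer 595166

595166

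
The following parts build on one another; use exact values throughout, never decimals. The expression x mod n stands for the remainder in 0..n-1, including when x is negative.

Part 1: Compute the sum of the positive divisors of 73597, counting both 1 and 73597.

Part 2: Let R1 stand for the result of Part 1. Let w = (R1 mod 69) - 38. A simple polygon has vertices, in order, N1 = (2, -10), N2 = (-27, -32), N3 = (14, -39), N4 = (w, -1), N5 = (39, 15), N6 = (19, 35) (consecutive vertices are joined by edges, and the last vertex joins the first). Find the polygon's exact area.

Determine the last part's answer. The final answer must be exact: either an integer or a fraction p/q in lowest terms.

Part 1: 73597 is prime, so its only divisors are 1 and 73597; sigma = 1 + 73597 = 73598; answer 73598
Part 2: R1 = 73598; w = 6; cross terms: (2*-32 - -27*-10)=-334, (-27*-39 - 14*-32)=1501, (14*-1 - 6*-39)=220, (6*15 - 39*-1)=129, (39*35 - 19*15)=1080, (19*-10 - 2*35)=-260; twice the area = |2336| = 2336; area = 1168; answer 1168

1168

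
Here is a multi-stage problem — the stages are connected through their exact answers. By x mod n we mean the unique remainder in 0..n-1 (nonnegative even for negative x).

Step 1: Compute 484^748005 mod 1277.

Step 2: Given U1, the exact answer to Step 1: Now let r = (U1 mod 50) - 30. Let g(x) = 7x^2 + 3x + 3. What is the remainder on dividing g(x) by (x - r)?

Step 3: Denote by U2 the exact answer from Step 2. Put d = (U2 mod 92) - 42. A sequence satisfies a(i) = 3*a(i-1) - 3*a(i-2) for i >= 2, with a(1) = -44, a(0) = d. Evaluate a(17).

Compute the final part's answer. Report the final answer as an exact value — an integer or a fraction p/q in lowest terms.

Step 1: squarings mod 1277: 484^1=484, 484^2=565, 484^4=1252, 484^8=625, 484^16=1140, 484^32=891, 484^64=864, 484^128=728, 484^256=29, 484^512=841, 484^1024=1100, 484^2048=681, 484^4096=210, 484^8192=682, 484^16384=296, 484^32768=780, 484^65536=548, 484^131072=209, 484^262144=263, 484^524288=211; 484^748005 = 484^1 * 484^4 * 484^32 * 484^64 * 484^128 * 484^256 * 484^2048 * 484^8192 * 484^16384 * 484^65536 * 484^131072 * 484^524288 = 757 (mod 1277); answer 757
Step 2: U1 = 757; r = -23; remainder = value at the root: 7*(-23)^2 + 3*(-23)^1 + 3 = (3703) + (-69) + (3) = 3637; answer 3637
Step 3: U2 = 3637; d = 7; a(2) = 3*(-44) - 3*(7) = -153; iterating: a(2)=-153, a(3)=-327, a(4)=-522, a(5)=-585, a(6)=-189, a(7)=1188, a(8)=4131, a(9)=8829, a(10)=14094, a(11)=15795, a(12)=5103, a(13)=-32076, a(14)=-111537, a(15)=-238383, a(16)=-380538, a(17)=-426465; answer -426465

-426465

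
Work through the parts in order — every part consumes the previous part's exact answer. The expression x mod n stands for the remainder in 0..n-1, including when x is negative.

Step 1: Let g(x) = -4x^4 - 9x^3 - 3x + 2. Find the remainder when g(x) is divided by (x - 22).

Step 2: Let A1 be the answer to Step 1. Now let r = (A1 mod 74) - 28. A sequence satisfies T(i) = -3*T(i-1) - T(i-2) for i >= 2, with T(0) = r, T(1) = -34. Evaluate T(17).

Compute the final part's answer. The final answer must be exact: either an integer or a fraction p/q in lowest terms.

Step 1: remainder = value at the root: -4*(22)^4 - 9*(22)^3 - 3*(22)^1 + 2 = (-937024) + (-95832) + (-66) + (2) = -1032920; answer -1032920
Step 2: A1 = -1032920; r = 18; T(2) = -3*(-34) - 1*(18) = 84; iterating: T(2)=84, T(3)=-218, T(4)=570, T(5)=-1492, T(6)=3906, T(7)=-10226, T(8)=26772, T(9)=-70090, T(10)=183498, T(11)=-480404, T(12)=1257714, T(13)=-3292738, T(14)=8620500, T(15)=-22568762, T(16)=59085786, T(17)=-154688596; answer -154688596

-154688596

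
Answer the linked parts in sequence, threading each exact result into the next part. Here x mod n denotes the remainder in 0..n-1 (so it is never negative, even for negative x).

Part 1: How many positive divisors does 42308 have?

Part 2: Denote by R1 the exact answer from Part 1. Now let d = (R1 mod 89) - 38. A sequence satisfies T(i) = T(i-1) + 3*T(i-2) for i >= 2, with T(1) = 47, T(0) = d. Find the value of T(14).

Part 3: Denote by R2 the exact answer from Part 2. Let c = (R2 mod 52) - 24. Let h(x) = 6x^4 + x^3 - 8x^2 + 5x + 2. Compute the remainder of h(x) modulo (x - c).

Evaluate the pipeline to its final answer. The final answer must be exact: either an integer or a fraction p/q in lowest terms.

13638

Part 1: 42308 = 2^2 * 7 * 1511; number of divisors = (2+1) * (1+1) * (1+1) = 12; answer 12
Part 2: R1 = 12; d = -26; T(2) = 1*(47) + 3*(-26) = -31; iterating: T(2)=-31, T(3)=110, T(4)=17, T(5)=347, T(6)=398, T(7)=1439, T(8)=2633, T(9)=6950, T(10)=14849, T(11)=35699, T(12)=80246, T(13)=187343, T(14)=428081; answer 428081
Part 3: R2 = 428081; c = -7; remainder = value at the root: 6*(-7)^4 + 1*(-7)^3 - 8*(-7)^2 + 5*(-7)^1 + 2 = (14406) + (-343) + (-392) + (-35) + (2) = 13638; answer 13638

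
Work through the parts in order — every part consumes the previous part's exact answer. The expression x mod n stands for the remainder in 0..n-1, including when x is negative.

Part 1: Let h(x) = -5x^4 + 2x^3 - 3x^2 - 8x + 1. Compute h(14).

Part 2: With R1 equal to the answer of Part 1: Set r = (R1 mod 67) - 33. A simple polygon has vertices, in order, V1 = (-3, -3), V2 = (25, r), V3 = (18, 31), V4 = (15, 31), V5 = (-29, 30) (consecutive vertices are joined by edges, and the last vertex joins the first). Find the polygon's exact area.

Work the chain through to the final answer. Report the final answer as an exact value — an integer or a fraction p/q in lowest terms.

2301/2

Part 1: -5*(14)^4 + 2*(14)^3 - 3*(14)^2 - 8*(14)^1 + 1 = (-192080) + (5488) + (-588) + (-112) + (1) = -187291; answer -187291
Part 2: R1 = -187291; r = 8; cross terms: (-3*8 - 25*-3)=51, (25*31 - 18*8)=631, (18*31 - 15*31)=93, (15*30 - -29*31)=1349, (-29*-3 - -3*30)=177; twice the area = |2301| = 2301; area = 2301/2; answer 2301/2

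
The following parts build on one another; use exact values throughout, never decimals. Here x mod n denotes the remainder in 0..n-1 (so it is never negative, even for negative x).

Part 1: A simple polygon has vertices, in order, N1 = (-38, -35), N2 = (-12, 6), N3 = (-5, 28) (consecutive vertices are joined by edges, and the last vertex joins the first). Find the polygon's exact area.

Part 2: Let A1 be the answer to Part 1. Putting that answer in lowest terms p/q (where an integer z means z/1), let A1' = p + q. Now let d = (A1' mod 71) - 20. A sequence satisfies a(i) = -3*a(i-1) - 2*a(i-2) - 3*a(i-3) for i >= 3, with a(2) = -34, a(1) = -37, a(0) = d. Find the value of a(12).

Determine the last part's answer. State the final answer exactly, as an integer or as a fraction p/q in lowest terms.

Part 1: cross terms: (-38*6 - -12*-35)=-648, (-12*28 - -5*6)=-306, (-5*-35 - -38*28)=1239; twice the area = |285| = 285; area = 285/2; answer 285/2
Part 2: A1 = 285/2; threaded value p + q = 287; d = -17; a(3) = -3*(-34) - 2*(-37) - 3*(-17) = 227; iterating: a(3)=227, a(4)=-502, a(5)=1154, a(6)=-3139, a(7)=8615, a(8)=-23029, a(9)=61274, a(10)=-163609, a(11)=437366, a(12)=-1168702; answer -1168702

-1168702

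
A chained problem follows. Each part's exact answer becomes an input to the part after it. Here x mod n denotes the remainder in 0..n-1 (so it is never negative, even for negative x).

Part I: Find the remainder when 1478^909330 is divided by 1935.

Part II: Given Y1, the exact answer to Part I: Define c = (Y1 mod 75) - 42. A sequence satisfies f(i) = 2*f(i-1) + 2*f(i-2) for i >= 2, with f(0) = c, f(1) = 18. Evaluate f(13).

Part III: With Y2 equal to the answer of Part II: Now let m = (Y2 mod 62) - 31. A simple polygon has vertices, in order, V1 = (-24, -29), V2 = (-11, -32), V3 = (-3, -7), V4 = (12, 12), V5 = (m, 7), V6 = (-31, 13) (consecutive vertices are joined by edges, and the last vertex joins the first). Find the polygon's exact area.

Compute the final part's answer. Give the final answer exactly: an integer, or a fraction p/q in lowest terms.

Part I: squarings mod 1935: 1478^1=1478, 1478^2=1804, 1478^4=1681, 1478^8=661, 1478^16=1546, 1478^32=391, 1478^64=16, 1478^128=256, 1478^256=1681, 1478^512=661, 1478^1024=1546, 1478^2048=391, 1478^4096=16, 1478^8192=256, 1478^16384=1681, 1478^32768=661, 1478^65536=1546, 1478^131072=391, 1478^262144=16, 1478^524288=256; 1478^909330 = 1478^2 * 1478^16 * 1478^8192 * 1478^16384 * 1478^32768 * 1478^65536 * 1478^262144 * 1478^524288 = 514 (mod 1935); answer 514
Part II: Y1 = 514; c = 22; f(2) = 2*(18) + 2*(22) = 80; iterating: f(2)=80, f(3)=196, f(4)=552, f(5)=1496, f(6)=4096, f(7)=11184, f(8)=30560, f(9)=83488, f(10)=228096, f(11)=623168, f(12)=1702528, f(13)=4651392; answer 4651392
Part III: Y2 = 4651392; m = -3; cross terms: (-24*-32 - -11*-29)=449, (-11*-7 - -3*-32)=-19, (-3*12 - 12*-7)=48, (12*7 - -3*12)=120, (-3*13 - -31*7)=178, (-31*-29 - -24*13)=1211; twice the area = |1987| = 1987; area = 1987/2; answer 1987/2

1987/2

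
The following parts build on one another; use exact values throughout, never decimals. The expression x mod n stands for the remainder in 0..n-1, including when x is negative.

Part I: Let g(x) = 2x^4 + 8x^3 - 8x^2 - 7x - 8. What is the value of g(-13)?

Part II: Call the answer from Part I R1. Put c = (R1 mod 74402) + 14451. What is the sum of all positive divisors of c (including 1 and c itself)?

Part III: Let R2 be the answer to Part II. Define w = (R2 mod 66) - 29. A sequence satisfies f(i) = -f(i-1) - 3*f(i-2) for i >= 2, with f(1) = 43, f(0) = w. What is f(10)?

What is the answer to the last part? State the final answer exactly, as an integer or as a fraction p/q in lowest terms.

1553

Part I: 2*(-13)^4 + 8*(-13)^3 - 8*(-13)^2 - 7*(-13)^1 - 8 = (57122) + (-17576) + (-1352) + (91) + (-8) = 38277; answer 38277
Part II: R1 = 38277; c = 52728; 52728 = 2^3 * 3 * 13^3; sigma = (1 + 2 + 4 + 8) * (1 + 3) * (1 + 13 + 169 + 2197) = 15 * 4 * 2380 = 142800; answer 142800
Part III: R2 = 142800; w = 13; f(2) = -1*(43) - 3*(13) = -82; iterating: f(2)=-82, f(3)=-47, f(4)=293, f(5)=-152, f(6)=-727, f(7)=1183, f(8)=998, f(9)=-4547, f(10)=1553; answer 1553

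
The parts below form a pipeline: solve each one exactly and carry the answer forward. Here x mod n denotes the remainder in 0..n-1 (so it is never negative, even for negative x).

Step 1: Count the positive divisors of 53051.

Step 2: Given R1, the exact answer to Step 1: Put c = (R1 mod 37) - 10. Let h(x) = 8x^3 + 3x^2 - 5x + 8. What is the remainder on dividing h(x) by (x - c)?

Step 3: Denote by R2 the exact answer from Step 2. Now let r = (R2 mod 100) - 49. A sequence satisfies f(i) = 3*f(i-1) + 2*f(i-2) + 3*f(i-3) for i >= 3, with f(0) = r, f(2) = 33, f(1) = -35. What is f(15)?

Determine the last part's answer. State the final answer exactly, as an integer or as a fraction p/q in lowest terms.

64951853

Step 1: 53051 is prime, so its only divisors are 1 and 53051; count = 2; answer 2
Step 2: R1 = 2; c = -8; remainder = value at the root: 8*(-8)^3 + 3*(-8)^2 - 5*(-8)^1 + 8 = (-4096) + (192) + (40) + (8) = -3856; answer -3856
Step 3: R2 = -3856; r = -5; f(3) = 3*(33) + 2*(-35) + 3*(-5) = 14; iterating: f(3)=14, f(4)=3, f(5)=136, f(6)=456, f(7)=1649, f(8)=6267, f(9)=23467, f(10)=87882, f(11)=329381, f(12)=1234308, f(13)=4625332, f(14)=17332755, f(15)=64951853; answer 64951853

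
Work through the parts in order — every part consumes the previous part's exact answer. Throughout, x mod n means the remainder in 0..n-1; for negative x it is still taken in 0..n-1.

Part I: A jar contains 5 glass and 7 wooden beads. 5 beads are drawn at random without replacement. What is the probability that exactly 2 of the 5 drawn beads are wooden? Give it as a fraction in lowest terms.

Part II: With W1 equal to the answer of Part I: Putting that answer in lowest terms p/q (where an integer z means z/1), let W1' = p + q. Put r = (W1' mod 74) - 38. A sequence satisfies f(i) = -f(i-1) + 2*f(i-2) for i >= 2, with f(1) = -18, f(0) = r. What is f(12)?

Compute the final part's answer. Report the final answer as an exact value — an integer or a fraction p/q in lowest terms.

-1384

Part I: total draws C(12,5) = 792; favorable C(7,2)*C(5,3) = 210; P = 35/132; answer 35/132
Part II: W1 = 35/132; threaded value p + q = 167; r = -19; f(2) = -1*(-18) + 2*(-19) = -20; iterating: f(2)=-20, f(3)=-16, f(4)=-24, f(5)=-8, f(6)=-40, f(7)=24, f(8)=-104, f(9)=152, f(10)=-360, f(11)=664, f(12)=-1384; answer -1384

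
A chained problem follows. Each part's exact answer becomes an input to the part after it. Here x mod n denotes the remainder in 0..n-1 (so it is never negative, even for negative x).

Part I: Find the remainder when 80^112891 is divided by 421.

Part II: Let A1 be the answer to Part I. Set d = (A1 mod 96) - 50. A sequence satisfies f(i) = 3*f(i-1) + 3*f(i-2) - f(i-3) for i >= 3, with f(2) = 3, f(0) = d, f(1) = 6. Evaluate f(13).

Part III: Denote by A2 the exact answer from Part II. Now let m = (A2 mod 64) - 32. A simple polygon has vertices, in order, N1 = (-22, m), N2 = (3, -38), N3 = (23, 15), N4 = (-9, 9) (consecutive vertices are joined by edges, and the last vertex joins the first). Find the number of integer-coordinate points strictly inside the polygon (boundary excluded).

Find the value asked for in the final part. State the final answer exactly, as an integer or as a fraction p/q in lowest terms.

Part I: squarings mod 421: 80^1=80, 80^2=85, 80^4=68, 80^8=414, 80^16=49, 80^32=296, 80^64=48, 80^128=199, 80^256=27, 80^512=308, 80^1024=139, 80^2048=376, 80^4096=341, 80^8192=85, 80^16384=68, 80^32768=414, 80^65536=49; 80^112891 = 80^1 * 80^2 * 80^8 * 80^16 * 80^32 * 80^64 * 80^128 * 80^2048 * 80^4096 * 80^8192 * 80^32768 * 80^65536 = 372 (mod 421); answer 372
Part II: A1 = 372; d = 34; f(3) = 3*(3) + 3*(6) - 1*(34) = -7; iterating: f(3)=-7, f(4)=-18, f(5)=-78, f(6)=-281, f(7)=-1059, f(8)=-3942, f(9)=-14722, f(10)=-54933, f(11)=-205023, f(12)=-765146, f(13)=-2855574; answer -2855574
Part III: A2 = -2855574; m = 10; cross terms: (-22*-38 - 3*10)=806, (3*15 - 23*-38)=919, (23*9 - -9*15)=342, (-9*10 - -22*9)=108; twice the area = |2175| = 2175; area = 2175/2; boundary points = 1 + 1 + 2 + 1 = 5; strictly interior points = area - boundary/2 + 1 = 1086; answer 1086

1086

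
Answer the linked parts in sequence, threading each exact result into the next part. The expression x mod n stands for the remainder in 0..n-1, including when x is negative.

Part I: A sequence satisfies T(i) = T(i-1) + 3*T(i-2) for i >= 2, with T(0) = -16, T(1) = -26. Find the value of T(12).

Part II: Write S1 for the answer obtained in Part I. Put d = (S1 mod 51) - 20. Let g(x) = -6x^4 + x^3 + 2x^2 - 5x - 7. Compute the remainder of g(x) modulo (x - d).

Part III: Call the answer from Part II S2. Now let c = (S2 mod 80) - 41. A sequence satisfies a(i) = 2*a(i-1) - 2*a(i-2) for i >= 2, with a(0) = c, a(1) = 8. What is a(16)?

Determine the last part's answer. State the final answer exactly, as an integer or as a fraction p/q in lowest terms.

Part I: T(2) = 1*(-26) + 3*(-16) = -74; iterating: T(2)=-74, T(3)=-152, T(4)=-374, T(5)=-830, T(6)=-1952, T(7)=-4442, T(8)=-10298, T(9)=-23624, T(10)=-54518, T(11)=-125390, T(12)=-288944; answer -288944
Part II: S1 = -288944; d = 2; remainder = value at the root: -6*(2)^4 + 1*(2)^3 + 2*(2)^2 - 5*(2)^1 - 7 = (-96) + (8) + (8) + (-10) + (-7) = -97; answer -97
Part III: S2 = -97; c = 22; a(2) = 2*(8) - 2*(22) = -28; iterating: a(2)=-28, a(3)=-72, a(4)=-88, a(5)=-32, a(6)=112, a(7)=288, a(8)=352, a(9)=128, a(10)=-448, a(11)=-1152, a(12)=-1408, a(13)=-512, a(14)=1792, a(15)=4608, a(16)=5632; answer 5632

5632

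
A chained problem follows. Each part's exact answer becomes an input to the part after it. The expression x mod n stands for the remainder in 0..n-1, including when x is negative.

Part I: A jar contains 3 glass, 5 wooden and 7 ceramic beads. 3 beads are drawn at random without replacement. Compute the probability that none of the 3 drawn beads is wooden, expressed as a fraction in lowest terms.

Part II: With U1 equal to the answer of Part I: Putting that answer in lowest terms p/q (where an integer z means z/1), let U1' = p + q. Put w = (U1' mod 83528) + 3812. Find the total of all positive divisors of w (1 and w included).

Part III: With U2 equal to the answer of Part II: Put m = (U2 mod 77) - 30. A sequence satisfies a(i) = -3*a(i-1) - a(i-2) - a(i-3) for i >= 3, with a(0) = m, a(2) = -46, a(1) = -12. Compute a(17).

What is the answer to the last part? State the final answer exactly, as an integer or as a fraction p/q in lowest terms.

171678012

Part I: total draws C(15,3) = 455; favorable C(10,3) = 120; P = 24/91; answer 24/91
Part II: U1 = 24/91; threaded value p + q = 115; w = 3927; 3927 = 3 * 7 * 11 * 17; sigma = (1 + 3) * (1 + 7) * (1 + 11) * (1 + 17) = 4 * 8 * 12 * 18 = 6912; answer 6912
Part III: U2 = 6912; m = 29; a(3) = -3*(-46) - 1*(-12) - 1*(29) = 121; iterating: a(3)=121, a(4)=-305, a(5)=840, a(6)=-2336, a(7)=6473, a(8)=-17923, a(9)=49632, a(10)=-137446, a(11)=380629, a(12)=-1054073, a(13)=2919036, a(14)=-8083664, a(15)=22386029, a(16)=-61993459, a(17)=171678012; answer 171678012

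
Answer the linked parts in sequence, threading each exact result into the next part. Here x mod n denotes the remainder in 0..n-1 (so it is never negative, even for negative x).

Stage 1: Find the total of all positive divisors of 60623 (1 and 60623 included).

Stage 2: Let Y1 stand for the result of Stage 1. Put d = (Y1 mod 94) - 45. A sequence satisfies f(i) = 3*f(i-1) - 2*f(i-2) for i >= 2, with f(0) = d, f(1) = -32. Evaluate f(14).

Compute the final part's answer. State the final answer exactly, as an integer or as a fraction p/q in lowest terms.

-1228682

Stage 1: 60623 is prime, so its only divisors are 1 and 60623; sigma = 1 + 60623 = 60624; answer 60624
Stage 2: Y1 = 60624; d = 43; f(2) = 3*(-32) - 2*(43) = -182; iterating: f(2)=-182, f(3)=-482, f(4)=-1082, f(5)=-2282, f(6)=-4682, f(7)=-9482, f(8)=-19082, f(9)=-38282, f(10)=-76682, f(11)=-153482, f(12)=-307082, f(13)=-614282, f(14)=-1228682; answer -1228682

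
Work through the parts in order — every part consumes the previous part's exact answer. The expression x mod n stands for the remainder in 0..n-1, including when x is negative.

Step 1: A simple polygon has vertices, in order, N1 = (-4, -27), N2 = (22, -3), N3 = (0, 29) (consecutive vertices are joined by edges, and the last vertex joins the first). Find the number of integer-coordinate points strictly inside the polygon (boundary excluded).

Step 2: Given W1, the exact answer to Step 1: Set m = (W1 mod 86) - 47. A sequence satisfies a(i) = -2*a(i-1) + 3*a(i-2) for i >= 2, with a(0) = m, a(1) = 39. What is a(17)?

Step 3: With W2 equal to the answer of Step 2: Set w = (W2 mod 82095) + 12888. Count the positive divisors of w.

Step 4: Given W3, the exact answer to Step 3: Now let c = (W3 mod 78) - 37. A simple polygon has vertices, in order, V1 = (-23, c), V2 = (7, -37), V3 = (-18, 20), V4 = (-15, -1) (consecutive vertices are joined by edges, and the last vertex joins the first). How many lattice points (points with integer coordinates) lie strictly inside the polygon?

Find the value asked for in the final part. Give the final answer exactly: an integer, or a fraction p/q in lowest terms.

447

Step 1: cross terms: (-4*-3 - 22*-27)=606, (22*29 - 0*-3)=638, (0*-27 - -4*29)=116; twice the area = |1360| = 1360; area = 680; boundary points = 2 + 2 + 4 = 8; strictly interior points = area - boundary/2 + 1 = 677; answer 677
Step 2: W1 = 677; m = 28; a(2) = -2*(39) + 3*(28) = 6; iterating: a(2)=6, a(3)=105, a(4)=-192, a(5)=699, a(6)=-1974, a(7)=6045, a(8)=-18012, a(9)=54159, a(10)=-162354, a(11)=487185, a(12)=-1461432, a(13)=4384419, a(14)=-13153134, a(15)=39459525, a(16)=-118378452, a(17)=355135479; answer 355135479
Step 3: W2 = 355135479; w = 87492; 87492 = 2^2 * 3 * 23 * 317; number of divisors = (2+1) * (1+1) * (1+1) * (1+1) = 24; answer 24
Step 4: W3 = 24; c = -13; cross terms: (-23*-37 - 7*-13)=942, (7*20 - -18*-37)=-526, (-18*-1 - -15*20)=318, (-15*-13 - -23*-1)=172; twice the area = |906| = 906; area = 453; boundary points = 6 + 1 + 3 + 4 = 14; strictly interior points = area - boundary/2 + 1 = 447; answer 447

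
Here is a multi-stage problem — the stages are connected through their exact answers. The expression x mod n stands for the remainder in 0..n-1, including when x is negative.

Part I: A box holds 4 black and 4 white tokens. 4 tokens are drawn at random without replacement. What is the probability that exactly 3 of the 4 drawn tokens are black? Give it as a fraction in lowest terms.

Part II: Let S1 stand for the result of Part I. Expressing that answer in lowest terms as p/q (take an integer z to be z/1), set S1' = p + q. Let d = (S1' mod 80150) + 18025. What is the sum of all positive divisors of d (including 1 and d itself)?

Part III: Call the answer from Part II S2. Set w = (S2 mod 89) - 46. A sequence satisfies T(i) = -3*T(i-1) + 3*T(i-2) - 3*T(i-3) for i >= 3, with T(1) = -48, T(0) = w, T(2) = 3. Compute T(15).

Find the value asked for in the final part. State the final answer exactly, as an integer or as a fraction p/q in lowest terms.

-1654946640

Part I: total draws C(8,4) = 70; favorable C(4,3)*C(4,1) = 16; P = 8/35; answer 8/35
Part II: S1 = 8/35; threaded value p + q = 43; d = 18068; 18068 = 2^2 * 4517; sigma = (1 + 2 + 4) * (1 + 4517) = 7 * 4518 = 31626; answer 31626
Part III: S2 = 31626; w = -15; T(3) = -3*(3) + 3*(-48) - 3*(-15) = -108; iterating: T(3)=-108, T(4)=477, T(5)=-1764, T(6)=7047, T(7)=-27864, T(8)=110025, T(9)=-434808, T(10)=1718091, T(11)=-6788772, T(12)=26825013, T(13)=-105995628, T(14)=418828239, T(15)=-1654946640; answer -1654946640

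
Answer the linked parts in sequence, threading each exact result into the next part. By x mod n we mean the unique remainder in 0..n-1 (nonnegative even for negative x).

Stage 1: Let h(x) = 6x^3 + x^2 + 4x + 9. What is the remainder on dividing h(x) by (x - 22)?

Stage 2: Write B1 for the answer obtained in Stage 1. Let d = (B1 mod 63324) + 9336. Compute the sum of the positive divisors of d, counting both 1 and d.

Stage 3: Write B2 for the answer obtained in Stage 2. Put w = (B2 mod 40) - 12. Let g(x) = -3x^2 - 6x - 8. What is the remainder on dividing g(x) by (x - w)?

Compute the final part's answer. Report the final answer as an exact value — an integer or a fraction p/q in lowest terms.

Stage 1: remainder = value at the root: 6*(22)^3 + 1*(22)^2 + 4*(22)^1 + 9 = (63888) + (484) + (88) + (9) = 64469; answer 64469
Stage 2: B1 = 64469; d = 10481; 10481 = 47 * 223; sigma = (1 + 47) * (1 + 223) = 48 * 224 = 10752; answer 10752
Stage 3: B2 = 10752; w = 20; remainder = value at the root: -3*(20)^2 - 6*(20)^1 - 8 = (-1200) + (-120) + (-8) = -1328; answer -1328

-1328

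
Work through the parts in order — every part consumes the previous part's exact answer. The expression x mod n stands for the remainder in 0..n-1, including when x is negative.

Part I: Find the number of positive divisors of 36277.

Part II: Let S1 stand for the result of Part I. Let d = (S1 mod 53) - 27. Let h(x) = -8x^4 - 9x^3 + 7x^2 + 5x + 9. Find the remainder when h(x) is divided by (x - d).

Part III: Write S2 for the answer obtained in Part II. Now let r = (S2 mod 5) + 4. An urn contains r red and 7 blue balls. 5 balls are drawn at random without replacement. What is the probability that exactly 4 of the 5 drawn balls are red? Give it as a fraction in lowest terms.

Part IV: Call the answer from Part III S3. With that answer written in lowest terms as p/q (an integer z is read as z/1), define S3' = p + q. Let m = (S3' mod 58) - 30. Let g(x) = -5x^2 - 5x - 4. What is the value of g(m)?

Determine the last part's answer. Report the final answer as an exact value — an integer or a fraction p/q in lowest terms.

Part I: 36277 is prime, so its only divisors are 1 and 36277; count = 2; answer 2
Part II: S1 = 2; d = -25; remainder = value at the root: -8*(-25)^4 - 9*(-25)^3 + 7*(-25)^2 + 5*(-25)^1 + 9 = (-3125000) + (140625) + (4375) + (-125) + (9) = -2980116; answer -2980116
Part III: S2 = -2980116; r = 8; total draws C(15,5) = 3003; favorable C(8,4)*C(7,1) = 490; P = 70/429; answer 70/429
Part IV: S3 = 70/429; threaded value p + q = 499; m = 5; -5*(5)^2 - 5*(5)^1 - 4 = (-125) + (-25) + (-4) = -154; answer -154

-154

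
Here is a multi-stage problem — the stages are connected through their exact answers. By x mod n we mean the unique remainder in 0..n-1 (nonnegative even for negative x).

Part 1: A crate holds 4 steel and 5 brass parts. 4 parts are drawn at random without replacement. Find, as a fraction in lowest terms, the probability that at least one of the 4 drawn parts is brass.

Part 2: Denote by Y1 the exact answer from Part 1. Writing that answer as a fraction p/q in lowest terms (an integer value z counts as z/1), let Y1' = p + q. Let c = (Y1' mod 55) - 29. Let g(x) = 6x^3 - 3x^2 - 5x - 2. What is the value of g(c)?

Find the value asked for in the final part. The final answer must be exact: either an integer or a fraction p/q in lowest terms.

Part 1: total draws C(9,4) = 126; complement C(4,4) = 1; favorable 126 - 1 = 125; P = 125/126; answer 125/126
Part 2: Y1 = 125/126; threaded value p + q = 251; c = 2; 6*(2)^3 - 3*(2)^2 - 5*(2)^1 - 2 = (48) + (-12) + (-10) + (-2) = 24; answer 24

24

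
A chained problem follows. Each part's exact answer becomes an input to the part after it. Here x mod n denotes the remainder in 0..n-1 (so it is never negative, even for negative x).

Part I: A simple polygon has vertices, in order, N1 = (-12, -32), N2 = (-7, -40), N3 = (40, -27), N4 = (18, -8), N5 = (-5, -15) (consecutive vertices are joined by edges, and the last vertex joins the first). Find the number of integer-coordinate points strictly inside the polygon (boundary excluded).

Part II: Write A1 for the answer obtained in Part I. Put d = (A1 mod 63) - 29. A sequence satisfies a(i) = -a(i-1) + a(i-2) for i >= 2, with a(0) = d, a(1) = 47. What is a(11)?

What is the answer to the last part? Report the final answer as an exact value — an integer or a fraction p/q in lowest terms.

2643

Part I: cross terms: (-12*-40 - -7*-32)=256, (-7*-27 - 40*-40)=1789, (40*-8 - 18*-27)=166, (18*-15 - -5*-8)=-310, (-5*-32 - -12*-15)=-20; twice the area = |1881| = 1881; area = 1881/2; boundary points = 1 + 1 + 1 + 1 + 1 = 5; strictly interior points = area - boundary/2 + 1 = 939; answer 939
Part II: A1 = 939; d = 28; a(2) = -1*(47) + 1*(28) = -19; iterating: a(2)=-19, a(3)=66, a(4)=-85, a(5)=151, a(6)=-236, a(7)=387, a(8)=-623, a(9)=1010, a(10)=-1633, a(11)=2643; answer 2643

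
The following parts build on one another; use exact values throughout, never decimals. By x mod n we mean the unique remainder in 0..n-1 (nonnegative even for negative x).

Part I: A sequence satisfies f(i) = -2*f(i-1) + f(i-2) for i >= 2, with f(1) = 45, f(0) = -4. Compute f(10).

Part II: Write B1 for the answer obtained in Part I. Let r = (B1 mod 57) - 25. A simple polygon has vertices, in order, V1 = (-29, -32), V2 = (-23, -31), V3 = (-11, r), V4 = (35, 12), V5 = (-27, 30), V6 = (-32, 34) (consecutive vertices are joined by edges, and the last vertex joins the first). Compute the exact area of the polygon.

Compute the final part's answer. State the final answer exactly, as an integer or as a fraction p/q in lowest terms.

Part I: f(2) = -2*(45) + 1*(-4) = -94; iterating: f(2)=-94, f(3)=233, f(4)=-560, f(5)=1353, f(6)=-3266, f(7)=7885, f(8)=-19036, f(9)=45957, f(10)=-110950; answer -110950
Part II: B1 = -110950; r = 4; cross terms: (-29*-31 - -23*-32)=163, (-23*4 - -11*-31)=-433, (-11*12 - 35*4)=-272, (35*30 - -27*12)=1374, (-27*34 - -32*30)=42, (-32*-32 - -29*34)=2010; twice the area = |2884| = 2884; area = 1442; answer 1442

1442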